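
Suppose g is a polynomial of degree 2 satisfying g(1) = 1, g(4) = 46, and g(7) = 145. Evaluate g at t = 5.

Write g(t) = at^2 + bt + c. Substituting each data point gives a linear system:
  a + b + c = 1
  16a + 4b + c = 46
  49a + 7b + c = 145
Solving the system yields a = 3, b = 0, c = -2.
So g(t) = 3t^2 - 2.
Then g(5) = 73.

73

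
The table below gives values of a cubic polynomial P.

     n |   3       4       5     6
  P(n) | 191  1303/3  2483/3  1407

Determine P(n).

P(n) = 6n^3 + 3n^2 + (1/3)n + 1

Using the Lagrange interpolation formula with nodes 3, 4, 5, 6:
  L_0(n) = (n - 4)(n - 5)(n - 6) / -6
  L_1(n) = (n - 3)(n - 5)(n - 6) / 2
  L_2(n) = (n - 3)(n - 4)(n - 6) / -2
  L_3(n) = (n - 3)(n - 4)(n - 5) / 6
Then P(n) = 191·L_0(n) + 1303/3·L_1(n) + 2483/3·L_2(n) + 1407·L_3(n).
Expanding and collecting terms gives P(n) = 6n^3 + 3n^2 + (1/3)n + 1.
Check: P(5) = 2483/3. ✓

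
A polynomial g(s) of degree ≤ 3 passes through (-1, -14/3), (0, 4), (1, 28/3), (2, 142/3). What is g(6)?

1246

Forward differences of the values at s = -1, 0, 1, 2:
  g  : -14/3  4  28/3  142/3
  Δ  : 26/3  16/3  38
  Δ^2: -10/3  98/3
  Δ^3: 36
The third differences are constant, confirming degree 3.
Interpolating (Newton forward form) and evaluating at s = 6 gives g(6) = 1246.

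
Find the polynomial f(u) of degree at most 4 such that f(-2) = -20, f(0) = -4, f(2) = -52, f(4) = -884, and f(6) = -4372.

Using the Lagrange interpolation formula with nodes -2, 0, 2, 4, 6:
  L_0(u) = u(u - 2)(u - 4)(u - 6) / 384
  L_1(u) = (u + 2)(u - 2)(u - 4)(u - 6) / -96
  L_2(u) = (u + 2)u(u - 4)(u - 6) / 64
  L_3(u) = (u + 2)u(u - 2)(u - 6) / -96
  L_4(u) = (u + 2)u(u - 2)(u - 4) / 384
Then f(u) = -20·L_0(u) - 4·L_1(u) - 52·L_2(u) - 884·L_3(u) - 4372·L_4(u).
Expanding and collecting terms gives f(u) = -3u^4 - 3u^3 + 4u^2 + 4u - 4.
Check: f(6) = -4372. ✓

f(u) = -3u^4 - 3u^3 + 4u^2 + 4u - 4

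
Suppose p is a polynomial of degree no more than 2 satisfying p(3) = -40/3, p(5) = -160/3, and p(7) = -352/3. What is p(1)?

Forward differences of the values at n = 3, 5, 7:
  p  : -40/3  -160/3  -352/3
  Δ  : -40  -64
  Δ^2: -24
The second differences are constant, confirming degree 2.
Interpolating (Newton forward form) and evaluating at n = 1 gives p(1) = 8/3.

8/3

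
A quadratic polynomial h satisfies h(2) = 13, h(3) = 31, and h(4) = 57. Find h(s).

Using the Lagrange interpolation formula with nodes 2, 3, 4:
  L_0(s) = (s - 3)(s - 4) / 2
  L_1(s) = (s - 2)(s - 4) / -1
  L_2(s) = (s - 2)(s - 3) / 2
Then h(s) = 13·L_0(s) + 31·L_1(s) + 57·L_2(s).
Expanding and collecting terms gives h(s) = 4s^2 - 2s + 1.
Check: h(3) = 31. ✓

h(s) = 4s^2 - 2s + 1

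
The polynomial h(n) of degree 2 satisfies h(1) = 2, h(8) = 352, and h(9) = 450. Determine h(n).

Using the Lagrange interpolation formula with nodes 1, 8, 9:
  L_0(n) = (n - 8)(n - 9) / 56
  L_1(n) = (n - 1)(n - 9) / -7
  L_2(n) = (n - 1)(n - 8) / 8
Then h(n) = 2·L_0(n) + 352·L_1(n) + 450·L_2(n).
Expanding and collecting terms gives h(n) = 6n^2 - 4n.
Check: h(8) = 352. ✓

h(n) = 6n^2 - 4n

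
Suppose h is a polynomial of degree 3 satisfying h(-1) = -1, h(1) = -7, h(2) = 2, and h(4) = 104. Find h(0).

-4

Using the Lagrange interpolation formula with nodes -1, 1, 2, 4:
  L_0(s) = (s - 1)(s - 2)(s - 4) / -30
  L_1(s) = (s + 1)(s - 2)(s - 4) / 6
  L_2(s) = (s + 1)(s - 1)(s - 4) / -6
  L_3(s) = (s + 1)(s - 1)(s - 2) / 30
Then h(s) = -1·L_0(s) - 7·L_1(s) + 2·L_2(s) + 104·L_3(s).
Expanding and collecting terms gives h(s) = 2s^3 - 5s - 4.
Evaluating at s = 0: h(0) = -4.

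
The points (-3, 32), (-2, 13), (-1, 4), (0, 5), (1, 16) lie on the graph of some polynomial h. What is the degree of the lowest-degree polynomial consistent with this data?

Forward differences of the values at s = -3, -2, -1, 0, 1:
  h  : 32  13  4  5  16
  Δ  : -19  -9  1  11
  Δ^2: 10  10  10
  Δ^3: 0  0
  Δ^4: 0
The second differences are constant (10) and nonzero, while all higher differences vanish, so the minimal degree is 2.

2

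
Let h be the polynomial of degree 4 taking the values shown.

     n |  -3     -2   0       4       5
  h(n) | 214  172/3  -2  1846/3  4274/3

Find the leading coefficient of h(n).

Write h(n) = an^4 + bn^3 + cn^2 + dn + e. Substituting each data point gives a linear system:
  81a - 27b + 9c - 3d + e = 214
  16a - 8b + 4c - 2d + e = 172/3
  e = -2
  256a + 64b + 16c + 4d + e = 1846/3
  625a + 125b + 25c + 5d + e = 4274/3
Solving the system yields a = 2, b = 1/3, c = 6, d = -3, e = -2.
So h(n) = 2n^4 + (1/3)n^3 + 6n^2 - 3n - 2.
The leading coefficient is 2.

2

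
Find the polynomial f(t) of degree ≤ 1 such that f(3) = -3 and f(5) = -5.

f(t) = -t

Using the Lagrange interpolation formula with nodes 3, 5:
  L_0(t) = (t - 5) / -2
  L_1(t) = (t - 3) / 2
Then f(t) = -3·L_0(t) - 5·L_1(t).
Expanding and collecting terms gives f(t) = -t.
Check: f(5) = -5. ✓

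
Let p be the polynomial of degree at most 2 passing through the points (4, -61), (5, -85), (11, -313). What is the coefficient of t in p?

Write p(t) = at^2 + bt + c. Substituting each data point gives a linear system:
  16a + 4b + c = -61
  25a + 5b + c = -85
  121a + 11b + c = -313
Solving the system yields a = -2, b = -6, c = -5.
So p(t) = -2t² - 6t - 5.
The coefficient of t is -6.

-6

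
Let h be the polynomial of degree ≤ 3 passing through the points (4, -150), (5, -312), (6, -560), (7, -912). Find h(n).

h(n) = -3n^3 + 2n^2 + 3n - 2

Using the Lagrange interpolation formula with nodes 4, 5, 6, 7:
  L_0(n) = (n - 5)(n - 6)(n - 7) / -6
  L_1(n) = (n - 4)(n - 6)(n - 7) / 2
  L_2(n) = (n - 4)(n - 5)(n - 7) / -2
  L_3(n) = (n - 4)(n - 5)(n - 6) / 6
Then h(n) = -150·L_0(n) - 312·L_1(n) - 560·L_2(n) - 912·L_3(n).
Expanding and collecting terms gives h(n) = -3n^3 + 2n^2 + 3n - 2.
Check: h(7) = -912. ✓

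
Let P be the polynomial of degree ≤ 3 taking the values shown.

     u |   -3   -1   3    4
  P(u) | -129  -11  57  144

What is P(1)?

3

Write P(u) = au^3 + bu^2 + cu + d. Substituting each data point gives a linear system:
  -27a + 9b - 3c + d = -129
  -a + b - c + d = -11
  27a + 9b + 3c + d = 57
  64a + 16b + 4c + d = 144
Solving the system yields a = 3, b = -4, c = 4, d = 0.
So P(u) = 3u^3 - 4u^2 + 4u.
Then P(1) = 3.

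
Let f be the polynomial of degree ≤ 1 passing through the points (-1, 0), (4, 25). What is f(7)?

40

Write f(s) = as + b. Substituting each data point gives a linear system:
  -a + b = 0
  4a + b = 25
Solving the system yields a = 5, b = 5.
So f(s) = 5s + 5.
Then f(7) = 40.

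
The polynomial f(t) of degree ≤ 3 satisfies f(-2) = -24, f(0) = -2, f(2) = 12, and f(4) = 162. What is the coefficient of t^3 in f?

3

Write f(t) = at^3 + bt^2 + ct + d. Substituting each data point gives a linear system:
  -8a + 4b - 2c + d = -24
  d = -2
  8a + 4b + 2c + d = 12
  64a + 16b + 4c + d = 162
Solving the system yields a = 3, b = -1, c = -3, d = -2.
So f(t) = 3t^3 - t^2 - 3t - 2.
The leading coefficient is 3.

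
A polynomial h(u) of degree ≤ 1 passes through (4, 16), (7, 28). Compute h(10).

Using the Lagrange interpolation formula with nodes 4, 7:
  L_0(u) = (u - 7) / -3
  L_1(u) = (u - 4) / 3
Then h(u) = 16·L_0(u) + 28·L_1(u).
Expanding and collecting terms gives h(u) = 4u.
Evaluating at u = 10: h(10) = 40.

40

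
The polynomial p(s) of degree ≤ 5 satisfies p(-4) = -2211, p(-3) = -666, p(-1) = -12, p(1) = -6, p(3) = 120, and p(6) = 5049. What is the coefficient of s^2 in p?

-3

Write p(s) = as^5 + bs^4 + cs^3 + ds^2 + es + k. Substituting each data point gives a linear system:
  -1024a + 256b - 64c + 16d - 4e + k = -2211
  -243a + 81b - 27c + 9d - 3e + k = -666
  -a + b - c + d - e + k = -12
  a + b + c + d + e + k = -6
  243a + 81b + 27c + 9d + 3e + k = 120
  7776a + 1296b + 216c + 36d + 6e + k = 5049
Solving the system yields a = 1, b = -3, c = 6, d = -3, e = -4, k = -3.
So p(s) = s⁵ - 3s⁴ + 6s³ - 3s² - 4s - 3.
The coefficient of s^2 is -3.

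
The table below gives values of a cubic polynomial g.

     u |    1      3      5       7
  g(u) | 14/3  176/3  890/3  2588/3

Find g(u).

g(u) = 3u^3 - 4u^2 + 4u + 5/3

Write g(u) = au^3 + bu^2 + cu + d. Substituting each data point gives a linear system:
  a + b + c + d = 14/3
  27a + 9b + 3c + d = 176/3
  125a + 25b + 5c + d = 890/3
  343a + 49b + 7c + d = 2588/3
Solving the system yields a = 3, b = -4, c = 4, d = 5/3.
So g(u) = 3u^3 - 4u^2 + 4u + 5/3.
Check: g(1) = 14/3. ✓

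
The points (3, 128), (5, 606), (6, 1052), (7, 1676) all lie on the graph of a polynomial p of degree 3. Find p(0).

Using the Lagrange interpolation formula with nodes 3, 5, 6, 7:
  L_0(x) = (x - 5)(x - 6)(x - 7) / -24
  L_1(x) = (x - 3)(x - 6)(x - 7) / 4
  L_2(x) = (x - 3)(x - 5)(x - 7) / -3
  L_3(x) = (x - 3)(x - 5)(x - 6) / 8
Then p(x) = 128·L_0(x) + 606·L_1(x) + 1052·L_2(x) + 1676·L_3(x).
Expanding and collecting terms gives p(x) = 5x^3 - x^2 + 2x - 4.
Evaluating at x = 0: p(0) = -4.

-4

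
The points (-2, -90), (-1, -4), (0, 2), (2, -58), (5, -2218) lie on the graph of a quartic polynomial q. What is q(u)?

Write q(u) = au^4 + bu^3 + cu^2 + du + e. Substituting each data point gives a linear system:
  16a - 8b + 4c - 2d + e = -90
  a - b + c - d + e = -4
  e = 2
  16a + 8b + 4c + 2d + e = -58
  625a + 125b + 25c + 5d + e = -2218
Solving the system yields a = -4, b = 3, c = -3, d = -4, e = 2.
So q(u) = -4u⁴ + 3u³ - 3u² - 4u + 2.
Check: q(-1) = -4. ✓

q(u) = -4u^4 + 3u^3 - 3u^2 - 4u + 2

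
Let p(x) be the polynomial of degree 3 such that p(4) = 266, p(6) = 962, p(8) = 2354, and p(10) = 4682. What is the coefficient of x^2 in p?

Write p(x) = ax^3 + bx^2 + cx + d. Substituting each data point gives a linear system:
  64a + 16b + 4c + d = 266
  216a + 36b + 6c + d = 962
  512a + 64b + 8c + d = 2354
  1000a + 100b + 10c + d = 4682
Solving the system yields a = 5, b = -3, c = -2, d = 2.
So p(x) = 5x^3 - 3x^2 - 2x + 2.
The coefficient of x^2 is -3.

-3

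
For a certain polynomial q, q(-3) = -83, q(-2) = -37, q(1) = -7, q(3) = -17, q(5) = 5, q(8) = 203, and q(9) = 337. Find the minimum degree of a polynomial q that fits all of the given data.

Divided differences on the nodes -3, -2, 1, 3, 5, 8, 9:
  order 0: -83  -37  -7  -17  5  203  337
  order 1: 46  10  -5  11  66  134
  order 2: -9  -3  4  11  17
  order 3: 1  1  1  1
  order 4: 0  0  0
  order 5: 0  0
  order 6: 0
The order-3 divided differences are all 1 (nonzero) and every higher order vanishes, so the data lies on a polynomial of degree exactly 3.

3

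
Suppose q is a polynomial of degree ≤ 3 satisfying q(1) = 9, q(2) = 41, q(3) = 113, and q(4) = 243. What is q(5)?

449

Write q(t) = at^3 + bt^2 + ct + d. Substituting each data point gives a linear system:
  a + b + c + d = 9
  8a + 4b + 2c + d = 41
  27a + 9b + 3c + d = 113
  64a + 16b + 4c + d = 243
Solving the system yields a = 3, b = 2, c = 5, d = -1.
So q(t) = 3t^3 + 2t^2 + 5t - 1.
Then q(5) = 449.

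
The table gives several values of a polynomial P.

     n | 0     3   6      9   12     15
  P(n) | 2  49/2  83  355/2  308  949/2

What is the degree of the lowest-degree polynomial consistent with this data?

2

Forward differences of the values at n = 0, 3, 6, 9, 12, 15:
  P  : 2  49/2  83  355/2  308  949/2
  Δ  : 45/2  117/2  189/2  261/2  333/2
  Δ^2: 36  36  36  36
  Δ^3: 0  0  0
  Δ^4: 0  0
  Δ^5: 0
The second differences are constant (36) and nonzero, while all higher differences vanish, so the minimal degree is 2.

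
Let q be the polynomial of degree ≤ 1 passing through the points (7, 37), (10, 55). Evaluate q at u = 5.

25

Write q(u) = au + b. Substituting each data point gives a linear system:
  7a + b = 37
  10a + b = 55
Solving the system yields a = 6, b = -5.
So q(u) = 6u - 5.
Then q(5) = 25.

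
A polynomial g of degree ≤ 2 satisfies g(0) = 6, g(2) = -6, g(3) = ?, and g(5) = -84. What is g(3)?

The 3 known points determine the degree-2 polynomial uniquely.
Write g(n) = an^2 + bn + c. Substituting each data point gives a linear system:
  c = 6
  4a + 2b + c = -6
  25a + 5b + c = -84
Solving the system yields a = -4, b = 2, c = 6.
So g(n) = -4n² + 2n + 6.
Then g(3) = -24.

-24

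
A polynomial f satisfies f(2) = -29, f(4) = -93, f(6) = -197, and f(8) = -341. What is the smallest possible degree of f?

Forward differences of the values at u = 2, 4, 6, 8:
  f  : -29  -93  -197  -341
  Δ  : -64  -104  -144
  Δ^2: -40  -40
  Δ^3: 0
The second differences are constant (-40) and nonzero, while all higher differences vanish, so the minimal degree is 2.

2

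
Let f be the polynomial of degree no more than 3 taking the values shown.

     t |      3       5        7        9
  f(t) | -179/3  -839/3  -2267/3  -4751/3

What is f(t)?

f(t) = -2t^3 - 2t^2 + 4t + 1/3

Write f(t) = at^3 + bt^2 + ct + d. Substituting each data point gives a linear system:
  27a + 9b + 3c + d = -179/3
  125a + 25b + 5c + d = -839/3
  343a + 49b + 7c + d = -2267/3
  729a + 81b + 9c + d = -4751/3
Solving the system yields a = -2, b = -2, c = 4, d = 1/3.
So f(t) = -2t³ - 2t² + 4t + 1/3.
Check: f(9) = -4751/3. ✓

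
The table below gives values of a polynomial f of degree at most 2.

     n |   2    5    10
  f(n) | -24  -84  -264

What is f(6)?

Using the Lagrange interpolation formula with nodes 2, 5, 10:
  L_0(n) = (n - 5)(n - 10) / 24
  L_1(n) = (n - 2)(n - 10) / -15
  L_2(n) = (n - 2)(n - 5) / 40
Then f(n) = -24·L_0(n) - 84·L_1(n) - 264·L_2(n).
Expanding and collecting terms gives f(n) = -2n^2 - 6n - 4.
Evaluating at n = 6: f(6) = -112.

-112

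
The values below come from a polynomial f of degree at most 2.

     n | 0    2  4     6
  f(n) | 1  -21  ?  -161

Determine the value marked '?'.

The 3 known points determine the degree-2 polynomial uniquely.
Write f(n) = an^2 + bn + c. Substituting each data point gives a linear system:
  c = 1
  4a + 2b + c = -21
  36a + 6b + c = -161
Solving the system yields a = -4, b = -3, c = 1.
So f(n) = -4n^2 - 3n + 1.
Then f(4) = -75.

-75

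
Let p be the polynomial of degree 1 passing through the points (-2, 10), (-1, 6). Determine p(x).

p(x) = -4x + 2

Write p(x) = ax + b. Substituting each data point gives a linear system:
  -2a + b = 10
  -a + b = 6
Solving the system yields a = -4, b = 2.
So p(x) = -4x + 2.
Check: p(-1) = 6. ✓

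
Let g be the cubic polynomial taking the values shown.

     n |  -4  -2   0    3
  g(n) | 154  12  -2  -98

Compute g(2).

Write g(n) = an^3 + bn^2 + cn + d. Substituting each data point gives a linear system:
  -64a + 16b - 4c + d = 154
  -8a + 4b - 2c + d = 12
  d = -2
  27a + 9b + 3c + d = -98
Solving the system yields a = -3, b = -2, c = 1, d = -2.
So g(n) = -3n³ - 2n² + n - 2.
Then g(2) = -32.

-32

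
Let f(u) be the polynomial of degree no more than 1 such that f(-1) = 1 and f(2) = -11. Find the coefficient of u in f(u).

Write f(u) = au + b. Substituting each data point gives a linear system:
  -a + b = 1
  2a + b = -11
Solving the system yields a = -4, b = -3.
So f(u) = -4u - 3.
The leading coefficient is -4.

-4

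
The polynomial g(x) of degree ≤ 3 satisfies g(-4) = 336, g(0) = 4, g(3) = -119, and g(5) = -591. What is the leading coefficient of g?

-5

Write g(x) = ax^3 + bx^2 + cx + d. Substituting each data point gives a linear system:
  -64a + 16b - 4c + d = 336
  d = 4
  27a + 9b + 3c + d = -119
  125a + 25b + 5c + d = -591
Solving the system yields a = -5, b = 1, c = 1, d = 4.
So g(x) = -5x^3 + x^2 + x + 4.
The leading coefficient is -5.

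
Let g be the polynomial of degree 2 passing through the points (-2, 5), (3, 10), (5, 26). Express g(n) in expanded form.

Write g(n) = an^2 + bn + c. Substituting each data point gives a linear system:
  4a - 2b + c = 5
  9a + 3b + c = 10
  25a + 5b + c = 26
Solving the system yields a = 1, b = 0, c = 1.
So g(n) = n^2 + 1.
Check: g(-2) = 5. ✓

g(n) = n^2 + 1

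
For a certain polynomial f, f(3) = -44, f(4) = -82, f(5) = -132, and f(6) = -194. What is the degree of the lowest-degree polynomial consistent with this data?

2

Forward differences of the values at t = 3, 4, 5, 6:
  f  : -44  -82  -132  -194
  Δ  : -38  -50  -62
  Δ^2: -12  -12
  Δ^3: 0
The second differences are constant (-12) and nonzero, while all higher differences vanish, so the minimal degree is 2.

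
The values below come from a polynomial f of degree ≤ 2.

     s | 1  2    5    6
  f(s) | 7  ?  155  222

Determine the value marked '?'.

26

The 3 known points determine the degree-2 polynomial uniquely.
Write f(s) = as^2 + bs + c. Substituting each data point gives a linear system:
  a + b + c = 7
  25a + 5b + c = 155
  36a + 6b + c = 222
Solving the system yields a = 6, b = 1, c = 0.
So f(s) = 6s² + s.
Then f(2) = 26.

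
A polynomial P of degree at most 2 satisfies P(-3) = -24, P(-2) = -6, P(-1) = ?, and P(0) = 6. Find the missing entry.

On equispaced nodes a degree-2 polynomial has vanishing third forward difference, so
  - P(-3) + 3·P(-2) - 3·P(-1) + P(0) = 0.
Substituting the known values and solving for P(-1):
  -3·P(-1) = -12
  P(-1) = 4.

4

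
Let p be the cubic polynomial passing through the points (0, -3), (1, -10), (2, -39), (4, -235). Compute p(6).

-735

Using the Lagrange interpolation formula with nodes 0, 1, 2, 4:
  L_0(s) = (s - 1)(s - 2)(s - 4) / -8
  L_1(s) = s(s - 2)(s - 4) / 3
  L_2(s) = s(s - 1)(s - 4) / -4
  L_3(s) = s(s - 1)(s - 2) / 24
Then p(s) = -3·L_0(s) - 10·L_1(s) - 39·L_2(s) - 235·L_3(s).
Expanding and collecting terms gives p(s) = -3s^3 - 2s^2 - 2s - 3.
Evaluating at s = 6: p(6) = -735.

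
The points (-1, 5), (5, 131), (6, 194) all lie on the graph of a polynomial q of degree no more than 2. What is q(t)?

q(t) = 6t^2 - 3t - 4

Write q(t) = at^2 + bt + c. Substituting each data point gives a linear system:
  a - b + c = 5
  25a + 5b + c = 131
  36a + 6b + c = 194
Solving the system yields a = 6, b = -3, c = -4.
So q(t) = 6t^2 - 3t - 4.
Check: q(5) = 131. ✓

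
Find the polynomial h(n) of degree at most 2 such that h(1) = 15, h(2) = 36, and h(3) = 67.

h(n) = 5n^2 + 6n + 4

Write h(n) = an^2 + bn + c. Substituting each data point gives a linear system:
  a + b + c = 15
  4a + 2b + c = 36
  9a + 3b + c = 67
Solving the system yields a = 5, b = 6, c = 4.
So h(n) = 5n² + 6n + 4.
Check: h(2) = 36. ✓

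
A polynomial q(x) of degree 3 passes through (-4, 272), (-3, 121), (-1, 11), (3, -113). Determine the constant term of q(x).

4

Write q(x) = ax^3 + bx^2 + cx + d. Substituting each data point gives a linear system:
  -64a + 16b - 4c + d = 272
  -27a + 9b - 3c + d = 121
  -a + b - c + d = 11
  27a + 9b + 3c + d = -113
Solving the system yields a = -4, b = 0, c = -3, d = 4.
So q(x) = -4x^3 - 3x + 4.
The constant term is 4.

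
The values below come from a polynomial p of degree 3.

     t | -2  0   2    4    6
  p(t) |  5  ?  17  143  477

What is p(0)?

3

The 4 known points determine the degree-3 polynomial uniquely.
Write p(t) = at^3 + bt^2 + ct + d. Substituting each data point gives a linear system:
  -8a + 4b - 2c + d = 5
  8a + 4b + 2c + d = 17
  64a + 16b + 4c + d = 143
  216a + 36b + 6c + d = 477
Solving the system yields a = 2, b = 2, c = -5, d = 3.
So p(t) = 2t^3 + 2t^2 - 5t + 3.
Then p(0) = 3.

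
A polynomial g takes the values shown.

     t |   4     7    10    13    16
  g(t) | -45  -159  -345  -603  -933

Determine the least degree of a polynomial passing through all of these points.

2

Forward differences of the values at t = 4, 7, 10, 13, 16:
  g  : -45  -159  -345  -603  -933
  Δ  : -114  -186  -258  -330
  Δ^2: -72  -72  -72
  Δ^3: 0  0
  Δ^4: 0
The second differences are constant (-72) and nonzero, while all higher differences vanish, so the minimal degree is 2.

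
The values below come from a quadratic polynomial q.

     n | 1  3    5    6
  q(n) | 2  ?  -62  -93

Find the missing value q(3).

-18

The 3 known points determine the degree-2 polynomial uniquely.
Write q(n) = an^2 + bn + c. Substituting each data point gives a linear system:
  a + b + c = 2
  25a + 5b + c = -62
  36a + 6b + c = -93
Solving the system yields a = -3, b = 2, c = 3.
So q(n) = -3n^2 + 2n + 3.
Then q(3) = -18.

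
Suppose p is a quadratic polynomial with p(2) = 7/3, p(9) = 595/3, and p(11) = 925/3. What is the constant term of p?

Write p(s) = as^2 + bs + c. Substituting each data point gives a linear system:
  4a + 2b + c = 7/3
  81a + 9b + c = 595/3
  121a + 11b + c = 925/3
Solving the system yields a = 3, b = -5, c = 1/3.
So p(s) = 3s^2 - 5s + 1/3.
The constant term is 1/3.

1/3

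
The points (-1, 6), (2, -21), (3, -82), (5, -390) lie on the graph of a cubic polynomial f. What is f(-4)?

177

Using the Lagrange interpolation formula with nodes -1, 2, 3, 5:
  L_0(s) = (s - 2)(s - 3)(s - 5) / -72
  L_1(s) = (s + 1)(s - 3)(s - 5) / 9
  L_2(s) = (s + 1)(s - 2)(s - 5) / -8
  L_3(s) = (s + 1)(s - 2)(s - 3) / 36
Then f(s) = 6·L_0(s) - 21·L_1(s) - 82·L_2(s) - 390·L_3(s).
Expanding and collecting terms gives f(s) = -3s³ - s² + s + 5.
Evaluating at s = -4: f(-4) = 177.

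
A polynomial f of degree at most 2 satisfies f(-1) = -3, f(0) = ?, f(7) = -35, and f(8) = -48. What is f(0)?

The 3 known points determine the degree-2 polynomial uniquely.
Write f(n) = an^2 + bn + c. Substituting each data point gives a linear system:
  a - b + c = -3
  49a + 7b + c = -35
  64a + 8b + c = -48
Solving the system yields a = -1, b = 2, c = 0.
So f(n) = -n^2 + 2n.
Then f(0) = 0.

0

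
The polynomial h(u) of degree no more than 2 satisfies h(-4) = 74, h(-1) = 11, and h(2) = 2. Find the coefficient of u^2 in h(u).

Write h(u) = au^2 + bu + c. Substituting each data point gives a linear system:
  16a - 4b + c = 74
  a - b + c = 11
  4a + 2b + c = 2
Solving the system yields a = 3, b = -6, c = 2.
So h(u) = 3u² - 6u + 2.
The leading coefficient is 3.

3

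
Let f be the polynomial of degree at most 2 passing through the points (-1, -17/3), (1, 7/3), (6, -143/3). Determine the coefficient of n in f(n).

Write f(n) = an^2 + bn + c. Substituting each data point gives a linear system:
  a - b + c = -17/3
  a + b + c = 7/3
  36a + 6b + c = -143/3
Solving the system yields a = -2, b = 4, c = 1/3.
So f(n) = -2n² + 4n + 1/3.
The coefficient of n is 4.

4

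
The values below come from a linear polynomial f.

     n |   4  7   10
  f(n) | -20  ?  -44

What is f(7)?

-32

On equispaced nodes a degree-1 polynomial has vanishing second forward difference, so
  f(4) - 2·f(7) + f(10) = 0.
Substituting the known values and solving for f(7):
  -2·f(7) = 64
  f(7) = -32.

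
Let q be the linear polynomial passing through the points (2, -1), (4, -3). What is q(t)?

q(t) = -t + 1

Using the Lagrange interpolation formula with nodes 2, 4:
  L_0(t) = (t - 4) / -2
  L_1(t) = (t - 2) / 2
Then q(t) = -1·L_0(t) - 3·L_1(t).
Expanding and collecting terms gives q(t) = -t + 1.
Check: q(2) = -1. ✓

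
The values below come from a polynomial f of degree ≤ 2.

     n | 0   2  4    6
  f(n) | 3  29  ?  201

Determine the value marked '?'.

On equispaced nodes a degree-2 polynomial has vanishing third forward difference, so
  - f(0) + 3·f(2) - 3·f(4) + f(6) = 0.
Substituting the known values and solving for f(4):
  -3·f(4) = -285
  f(4) = 95.

95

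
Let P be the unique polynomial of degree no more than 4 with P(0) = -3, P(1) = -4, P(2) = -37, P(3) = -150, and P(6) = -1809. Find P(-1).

Write P(t) = at^4 + bt^3 + ct^2 + dt + e. Substituting each data point gives a linear system:
  e = -3
  a + b + c + d + e = -4
  16a + 8b + 4c + 2d + e = -37
  81a + 27b + 9c + 3d + e = -150
  1296a + 216b + 36c + 6d + e = -1809
Solving the system yields a = -1, b = -2, c = -3, d = 5, e = -3.
So P(t) = -t^4 - 2t^3 - 3t^2 + 5t - 3.
Then P(-1) = -10.

-10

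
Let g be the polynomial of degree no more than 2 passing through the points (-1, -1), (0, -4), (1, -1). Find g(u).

Write g(u) = au^2 + bu + c. Substituting each data point gives a linear system:
  a - b + c = -1
  c = -4
  a + b + c = -1
Solving the system yields a = 3, b = 0, c = -4.
So g(u) = 3u^2 - 4.
Check: g(1) = -1. ✓

g(u) = 3u^2 - 4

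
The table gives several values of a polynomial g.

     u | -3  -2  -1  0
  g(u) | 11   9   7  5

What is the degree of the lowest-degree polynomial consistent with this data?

Forward differences of the values at u = -3, -2, -1, 0:
  g  : 11  9  7  5
  Δ  : -2  -2  -2
  Δ^2: 0  0
  Δ^3: 0
The first differences are constant (-2) and nonzero, while all higher differences vanish, so the minimal degree is 1.

1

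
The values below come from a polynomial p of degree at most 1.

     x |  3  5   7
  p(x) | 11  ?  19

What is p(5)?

On equispaced nodes a degree-1 polynomial has vanishing second forward difference, so
  p(3) - 2·p(5) + p(7) = 0.
Substituting the known values and solving for p(5):
  -2·p(5) = -30
  p(5) = 15.

15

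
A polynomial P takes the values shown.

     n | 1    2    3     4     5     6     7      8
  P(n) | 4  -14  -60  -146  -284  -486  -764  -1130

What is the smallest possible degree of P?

3

Forward differences of the values at n = 1, 2, 3, 4, 5, 6, 7, 8:
  P  : 4  -14  -60  -146  -284  -486  -764  -1130
  Δ  : -18  -46  -86  -138  -202  -278  -366
  Δ^2: -28  -40  -52  -64  -76  -88
  Δ^3: -12  -12  -12  -12  -12
  Δ^4: 0  0  0  0
  Δ^5: 0  0  0
  Δ^6: 0  0
  Δ^7: 0
The third differences are constant (-12) and nonzero, while all higher differences vanish, so the minimal degree is 3.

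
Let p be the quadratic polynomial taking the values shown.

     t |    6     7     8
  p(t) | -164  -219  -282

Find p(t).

p(t) = -4t^2 - 3t - 2

Write p(t) = at^2 + bt + c. Substituting each data point gives a linear system:
  36a + 6b + c = -164
  49a + 7b + c = -219
  64a + 8b + c = -282
Solving the system yields a = -4, b = -3, c = -2.
So p(t) = -4t² - 3t - 2.
Check: p(6) = -164. ✓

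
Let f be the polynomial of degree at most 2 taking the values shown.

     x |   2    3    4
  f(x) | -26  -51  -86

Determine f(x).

Write f(x) = ax^2 + bx + c. Substituting each data point gives a linear system:
  4a + 2b + c = -26
  9a + 3b + c = -51
  16a + 4b + c = -86
Solving the system yields a = -5, b = 0, c = -6.
So f(x) = -5x² - 6.
Check: f(4) = -86. ✓

f(x) = -5x^2 - 6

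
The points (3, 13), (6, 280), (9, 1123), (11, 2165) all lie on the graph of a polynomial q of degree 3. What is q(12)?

2866

Write q(n) = an^3 + bn^2 + cn + d. Substituting each data point gives a linear system:
  27a + 9b + 3c + d = 13
  216a + 36b + 6c + d = 280
  729a + 81b + 9c + d = 1123
  1331a + 121b + 11c + d = 2165
Solving the system yields a = 2, b = -4, c = -1, d = -2.
So q(n) = 2n³ - 4n² - n - 2.
Then q(12) = 2866.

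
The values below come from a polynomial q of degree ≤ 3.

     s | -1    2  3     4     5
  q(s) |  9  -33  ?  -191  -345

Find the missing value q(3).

-91

The 4 known points determine the degree-3 polynomial uniquely.
Write q(s) = as^3 + bs^2 + cs + d. Substituting each data point gives a linear system:
  -a + b - c + d = 9
  8a + 4b + 2c + d = -33
  64a + 16b + 4c + d = -191
  125a + 25b + 5c + d = -345
Solving the system yields a = -2, b = -3, c = -5, d = 5.
So q(s) = -2s^3 - 3s^2 - 5s + 5.
Then q(3) = -91.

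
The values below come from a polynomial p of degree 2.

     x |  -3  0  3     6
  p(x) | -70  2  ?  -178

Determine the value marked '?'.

The 3 known points determine the degree-2 polynomial uniquely.
Write p(x) = ax^2 + bx + c. Substituting each data point gives a linear system:
  9a - 3b + c = -70
  c = 2
  36a + 6b + c = -178
Solving the system yields a = -6, b = 6, c = 2.
So p(x) = -6x^2 + 6x + 2.
Then p(3) = -34.

-34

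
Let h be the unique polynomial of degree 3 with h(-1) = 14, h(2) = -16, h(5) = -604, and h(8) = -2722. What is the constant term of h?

Write h(x) = ax^3 + bx^2 + cx + d. Substituting each data point gives a linear system:
  -a + b - c + d = 14
  8a + 4b + 2c + d = -16
  125a + 25b + 5c + d = -604
  512a + 64b + 8c + d = -2722
Solving the system yields a = -6, b = 5, c = 3, d = 6.
So h(x) = -6x^3 + 5x^2 + 3x + 6.
The constant term is 6.

6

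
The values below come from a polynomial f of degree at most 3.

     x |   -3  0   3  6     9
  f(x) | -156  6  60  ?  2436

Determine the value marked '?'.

The 4 known points determine the degree-3 polynomial uniquely.
Write f(x) = ax^3 + bx^2 + cx + d. Substituting each data point gives a linear system:
  -27a + 9b - 3c + d = -156
  d = 6
  27a + 9b + 3c + d = 60
  729a + 81b + 9c + d = 2436
Solving the system yields a = 4, b = -6, c = 0, d = 6.
So f(x) = 4x^3 - 6x^2 + 6.
Then f(6) = 654.

654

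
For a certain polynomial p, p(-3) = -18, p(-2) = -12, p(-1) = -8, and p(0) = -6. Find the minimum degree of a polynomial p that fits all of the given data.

Forward differences of the values at x = -3, -2, -1, 0:
  p  : -18  -12  -8  -6
  Δ  : 6  4  2
  Δ^2: -2  -2
  Δ^3: 0
The second differences are constant (-2) and nonzero, while all higher differences vanish, so the minimal degree is 2.

2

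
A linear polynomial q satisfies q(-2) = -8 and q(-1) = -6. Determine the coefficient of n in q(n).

Write q(n) = an + b. Substituting each data point gives a linear system:
  -2a + b = -8
  -a + b = -6
Solving the system yields a = 2, b = -4.
So q(n) = 2n - 4.
The leading coefficient is 2.

2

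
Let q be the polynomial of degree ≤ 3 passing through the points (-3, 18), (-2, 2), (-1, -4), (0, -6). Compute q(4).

Write q(x) = ax^3 + bx^2 + cx + d. Substituting each data point gives a linear system:
  -27a + 9b - 3c + d = 18
  -8a + 4b - 2c + d = 2
  -a + b - c + d = -4
  d = -6
Solving the system yields a = -1, b = -1, c = -2, d = -6.
So q(x) = -x^3 - x^2 - 2x - 6.
Then q(4) = -94.

-94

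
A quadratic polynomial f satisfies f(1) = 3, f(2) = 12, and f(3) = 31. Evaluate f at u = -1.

15

Using the Lagrange interpolation formula with nodes 1, 2, 3:
  L_0(u) = (u - 2)(u - 3) / 2
  L_1(u) = (u - 1)(u - 3) / -1
  L_2(u) = (u - 1)(u - 2) / 2
Then f(u) = 3·L_0(u) + 12·L_1(u) + 31·L_2(u).
Expanding and collecting terms gives f(u) = 5u^2 - 6u + 4.
Evaluating at u = -1: f(-1) = 15.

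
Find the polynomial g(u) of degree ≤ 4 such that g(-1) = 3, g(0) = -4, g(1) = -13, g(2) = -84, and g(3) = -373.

g(u) = -4u^4 - 2u^3 + 3u^2 - 6u - 4

Write g(u) = au^4 + bu^3 + cu^2 + du + e. Substituting each data point gives a linear system:
  a - b + c - d + e = 3
  e = -4
  a + b + c + d + e = -13
  16a + 8b + 4c + 2d + e = -84
  81a + 27b + 9c + 3d + e = -373
Solving the system yields a = -4, b = -2, c = 3, d = -6, e = -4.
So g(u) = -4u^4 - 2u^3 + 3u^2 - 6u - 4.
Check: g(2) = -84. ✓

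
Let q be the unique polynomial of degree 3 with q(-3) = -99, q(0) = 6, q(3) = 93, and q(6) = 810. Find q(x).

Using the Lagrange interpolation formula with nodes -3, 0, 3, 6:
  L_0(x) = x(x - 3)(x - 6) / -162
  L_1(x) = (x + 3)(x - 3)(x - 6) / 54
  L_2(x) = (x + 3)x(x - 6) / -54
  L_3(x) = (x + 3)x(x - 3) / 162
Then q(x) = -99·L_0(x) + 6·L_1(x) + 93·L_2(x) + 810·L_3(x).
Expanding and collecting terms gives q(x) = 4x^3 - x^2 - 4x + 6.
Check: q(-3) = -99. ✓

q(x) = 4x^3 - x^2 - 4x + 6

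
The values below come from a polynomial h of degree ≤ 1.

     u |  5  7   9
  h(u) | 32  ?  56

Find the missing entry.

The 2 known points determine the degree-1 polynomial uniquely.
Write h(u) = au + b. Substituting each data point gives a linear system:
  5a + b = 32
  9a + b = 56
Solving the system yields a = 6, b = 2.
So h(u) = 6u + 2.
Then h(7) = 44.

44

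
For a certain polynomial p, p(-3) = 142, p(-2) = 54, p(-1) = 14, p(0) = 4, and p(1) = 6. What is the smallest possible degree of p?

3

Forward differences of the values at x = -3, -2, -1, 0, 1:
  p  : 142  54  14  4  6
  Δ  : -88  -40  -10  2
  Δ^2: 48  30  12
  Δ^3: -18  -18
  Δ^4: 0
The third differences are constant (-18) and nonzero, while all higher differences vanish, so the minimal degree is 3.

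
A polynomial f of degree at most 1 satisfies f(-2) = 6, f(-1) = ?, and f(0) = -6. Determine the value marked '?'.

On equispaced nodes a degree-1 polynomial has vanishing second forward difference, so
  f(-2) - 2·f(-1) + f(0) = 0.
Substituting the known values and solving for f(-1):
  -2·f(-1) = 0
  f(-1) = 0.

0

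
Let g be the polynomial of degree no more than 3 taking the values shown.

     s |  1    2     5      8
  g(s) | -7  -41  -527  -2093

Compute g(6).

Using the Lagrange interpolation formula with nodes 1, 2, 5, 8:
  L_0(s) = (s - 2)(s - 5)(s - 8) / -28
  L_1(s) = (s - 1)(s - 5)(s - 8) / 18
  L_2(s) = (s - 1)(s - 2)(s - 8) / -36
  L_3(s) = (s - 1)(s - 2)(s - 5) / 126
Then g(s) = -7·L_0(s) - 41·L_1(s) - 527·L_2(s) - 2093·L_3(s).
Expanding and collecting terms gives g(s) = -4s³ - 6s + 3.
Evaluating at s = 6: g(6) = -897.

-897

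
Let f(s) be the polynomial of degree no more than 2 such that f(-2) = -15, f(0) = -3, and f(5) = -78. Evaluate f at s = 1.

Write f(s) = as^2 + bs + c. Substituting each data point gives a linear system:
  4a - 2b + c = -15
  c = -3
  25a + 5b + c = -78
Solving the system yields a = -3, b = 0, c = -3.
So f(s) = -3s² - 3.
Then f(1) = -6.

-6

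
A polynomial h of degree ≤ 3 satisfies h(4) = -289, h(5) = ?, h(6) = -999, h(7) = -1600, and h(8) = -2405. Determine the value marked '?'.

-572

On equispaced nodes a degree-3 polynomial has vanishing fourth forward difference, so
  h(4) - 4·h(5) + 6·h(6) - 4·h(7) + h(8) = 0.
Substituting the known values and solving for h(5):
  -4·h(5) = 2288
  h(5) = -572.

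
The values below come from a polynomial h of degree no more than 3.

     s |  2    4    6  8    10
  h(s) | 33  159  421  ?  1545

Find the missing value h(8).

867

The 4 known points determine the degree-3 polynomial uniquely.
Write h(s) = as^3 + bs^2 + cs + d. Substituting each data point gives a linear system:
  8a + 4b + 2c + d = 33
  64a + 16b + 4c + d = 159
  216a + 36b + 6c + d = 421
  1000a + 100b + 10c + d = 1545
Solving the system yields a = 1, b = 5, c = 5, d = -5.
So h(s) = s^3 + 5s^2 + 5s - 5.
Then h(8) = 867.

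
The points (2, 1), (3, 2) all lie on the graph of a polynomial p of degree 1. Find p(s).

Write p(s) = as + b. Substituting each data point gives a linear system:
  2a + b = 1
  3a + b = 2
Solving the system yields a = 1, b = -1.
So p(s) = s - 1.
Check: p(2) = 1. ✓

p(s) = s - 1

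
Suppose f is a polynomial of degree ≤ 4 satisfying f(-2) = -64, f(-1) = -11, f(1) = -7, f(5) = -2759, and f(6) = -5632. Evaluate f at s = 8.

-17444

Using the Lagrange interpolation formula with nodes -2, -1, 1, 5, 6:
  L_0(s) = (s + 1)(s - 1)(s - 5)(s - 6) / 168
  L_1(s) = (s + 2)(s - 1)(s - 5)(s - 6) / -84
  L_2(s) = (s + 2)(s + 1)(s - 5)(s - 6) / 120
  L_3(s) = (s + 2)(s + 1)(s - 1)(s - 6) / -168
  L_4(s) = (s + 2)(s + 1)(s - 1)(s - 5) / 280
Then f(s) = -64·L_0(s) - 11·L_1(s) - 7·L_2(s) - 2759·L_3(s) - 5632·L_4(s).
Expanding and collecting terms gives f(s) = -4s^4 - 2s^3 - s^2 + 4s - 4.
Evaluating at s = 8: f(8) = -17444.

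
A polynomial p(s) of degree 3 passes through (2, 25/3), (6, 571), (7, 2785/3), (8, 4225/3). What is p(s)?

p(s) = 3s^3 - (5/3)s^2 - 2s - 5

Using the Lagrange interpolation formula with nodes 2, 6, 7, 8:
  L_0(s) = (s - 6)(s - 7)(s - 8) / -120
  L_1(s) = (s - 2)(s - 7)(s - 8) / 8
  L_2(s) = (s - 2)(s - 6)(s - 8) / -5
  L_3(s) = (s - 2)(s - 6)(s - 7) / 12
Then p(s) = 25/3·L_0(s) + 571·L_1(s) + 2785/3·L_2(s) + 4225/3·L_3(s).
Expanding and collecting terms gives p(s) = 3s³ - (5/3)s² - 2s - 5.
Check: p(2) = 25/3. ✓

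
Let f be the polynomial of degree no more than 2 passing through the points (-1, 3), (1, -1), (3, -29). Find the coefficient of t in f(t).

Write f(t) = at^2 + bt + c. Substituting each data point gives a linear system:
  a - b + c = 3
  a + b + c = -1
  9a + 3b + c = -29
Solving the system yields a = -3, b = -2, c = 4.
So f(t) = -3t² - 2t + 4.
The coefficient of t is -2.

-2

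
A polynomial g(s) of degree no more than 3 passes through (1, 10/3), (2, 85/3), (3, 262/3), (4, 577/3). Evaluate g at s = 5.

Using the Lagrange interpolation formula with nodes 1, 2, 3, 4:
  L_0(s) = (s - 2)(s - 3)(s - 4) / -6
  L_1(s) = (s - 1)(s - 3)(s - 4) / 2
  L_2(s) = (s - 1)(s - 2)(s - 4) / -2
  L_3(s) = (s - 1)(s - 2)(s - 3) / 6
Then g(s) = 10/3·L_0(s) + 85/3·L_1(s) + 262/3·L_2(s) + 577/3·L_3(s).
Expanding and collecting terms gives g(s) = 2s³ + 5s² - 4s + 1/3.
Evaluating at s = 5: g(5) = 1066/3.

1066/3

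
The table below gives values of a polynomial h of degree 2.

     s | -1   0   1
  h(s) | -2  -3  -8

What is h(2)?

Using the Lagrange interpolation formula with nodes -1, 0, 1:
  L_0(s) = s(s - 1) / 2
  L_1(s) = (s + 1)(s - 1) / -1
  L_2(s) = (s + 1)s / 2
Then h(s) = -2·L_0(s) - 3·L_1(s) - 8·L_2(s).
Expanding and collecting terms gives h(s) = -2s^2 - 3s - 3.
Evaluating at s = 2: h(2) = -17.

-17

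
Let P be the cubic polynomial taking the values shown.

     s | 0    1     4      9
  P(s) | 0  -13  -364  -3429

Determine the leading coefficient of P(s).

-4

Write P(s) = as^3 + bs^2 + cs + d. Substituting each data point gives a linear system:
  d = 0
  a + b + c + d = -13
  64a + 16b + 4c + d = -364
  729a + 81b + 9c + d = -3429
Solving the system yields a = -4, b = -6, c = -3, d = 0.
So P(s) = -4s^3 - 6s^2 - 3s.
The leading coefficient is -4.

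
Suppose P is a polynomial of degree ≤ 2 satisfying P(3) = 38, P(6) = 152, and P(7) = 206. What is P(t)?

P(t) = 4t^2 + 2t - 4

Write P(t) = at^2 + bt + c. Substituting each data point gives a linear system:
  9a + 3b + c = 38
  36a + 6b + c = 152
  49a + 7b + c = 206
Solving the system yields a = 4, b = 2, c = -4.
So P(t) = 4t^2 + 2t - 4.
Check: P(3) = 38. ✓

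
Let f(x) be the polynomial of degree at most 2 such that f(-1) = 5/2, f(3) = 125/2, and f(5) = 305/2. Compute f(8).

Using the Lagrange interpolation formula with nodes -1, 3, 5:
  L_0(x) = (x - 3)(x - 5) / 24
  L_1(x) = (x + 1)(x - 5) / -8
  L_2(x) = (x + 1)(x - 3) / 12
Then f(x) = 5/2·L_0(x) + 125/2·L_1(x) + 305/2·L_2(x).
Expanding and collecting terms gives f(x) = 5x² + 5x + 5/2.
Evaluating at x = 8: f(8) = 725/2.

725/2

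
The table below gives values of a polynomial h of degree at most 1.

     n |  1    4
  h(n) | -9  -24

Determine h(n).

h(n) = -5n - 4

Write h(n) = an + b. Substituting each data point gives a linear system:
  a + b = -9
  4a + b = -24
Solving the system yields a = -5, b = -4.
So h(n) = -5n - 4.
Check: h(1) = -9. ✓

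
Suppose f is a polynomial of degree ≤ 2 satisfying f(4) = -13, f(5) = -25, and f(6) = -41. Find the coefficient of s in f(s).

6

Write f(s) = as^2 + bs + c. Substituting each data point gives a linear system:
  16a + 4b + c = -13
  25a + 5b + c = -25
  36a + 6b + c = -41
Solving the system yields a = -2, b = 6, c = -5.
So f(s) = -2s^2 + 6s - 5.
The coefficient of s is 6.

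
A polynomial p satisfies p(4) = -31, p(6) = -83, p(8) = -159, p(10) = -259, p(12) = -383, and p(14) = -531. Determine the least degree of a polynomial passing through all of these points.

2

Forward differences of the values at t = 4, 6, 8, 10, 12, 14:
  p  : -31  -83  -159  -259  -383  -531
  Δ  : -52  -76  -100  -124  -148
  Δ^2: -24  -24  -24  -24
  Δ^3: 0  0  0
  Δ^4: 0  0
  Δ^5: 0
The second differences are constant (-24) and nonzero, while all higher differences vanish, so the minimal degree is 2.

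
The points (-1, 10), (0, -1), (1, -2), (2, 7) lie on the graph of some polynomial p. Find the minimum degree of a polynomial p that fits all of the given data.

Forward differences of the values at n = -1, 0, 1, 2:
  p  : 10  -1  -2  7
  Δ  : -11  -1  9
  Δ^2: 10  10
  Δ^3: 0
The second differences are constant (10) and nonzero, while all higher differences vanish, so the minimal degree is 2.

2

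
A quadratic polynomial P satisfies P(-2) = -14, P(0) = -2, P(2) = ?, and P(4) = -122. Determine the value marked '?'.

-38

On equispaced nodes a degree-2 polynomial has vanishing third forward difference, so
  - P(-2) + 3·P(0) - 3·P(2) + P(4) = 0.
Substituting the known values and solving for P(2):
  -3·P(2) = 114
  P(2) = -38.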